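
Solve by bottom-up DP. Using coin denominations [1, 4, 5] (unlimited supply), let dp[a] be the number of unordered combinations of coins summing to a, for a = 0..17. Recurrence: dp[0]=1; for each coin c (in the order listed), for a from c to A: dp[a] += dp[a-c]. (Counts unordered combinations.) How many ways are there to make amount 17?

12

after  coin     0     1     2     3     4     5     6     7     8     9    10    11    12    13    14    15    16    17
          1     1     1     1     1     1     1     1     1     1     1     1     1     1     1     1     1     1     1
          4     1     1     1     1     2     2     2     2     3     3     3     3     4     4     4     4     5     5
          5     1     1     1     1     2     3     3     3     4     5     6     6     7     8     9    10    11    12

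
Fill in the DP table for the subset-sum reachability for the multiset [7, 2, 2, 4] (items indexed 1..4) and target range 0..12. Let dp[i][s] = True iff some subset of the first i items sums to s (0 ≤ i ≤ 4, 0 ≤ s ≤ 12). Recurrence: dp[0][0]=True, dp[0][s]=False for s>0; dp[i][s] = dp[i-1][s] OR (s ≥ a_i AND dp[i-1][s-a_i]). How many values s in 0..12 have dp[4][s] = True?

i\s   0   1   2   3   4   5   6   7   8   9  10  11  12
  0   T   F   F   F   F   F   F   F   F   F   F   F   F
  1   T   F   F   F   F   F   F   T   F   F   F   F   F
  2   T   F   T   F   F   F   F   T   F   T   F   F   F
  3   T   F   T   F   T   F   F   T   F   T   F   T   F
  4   T   F   T   F   T   F   T   T   T   T   F   T   F

8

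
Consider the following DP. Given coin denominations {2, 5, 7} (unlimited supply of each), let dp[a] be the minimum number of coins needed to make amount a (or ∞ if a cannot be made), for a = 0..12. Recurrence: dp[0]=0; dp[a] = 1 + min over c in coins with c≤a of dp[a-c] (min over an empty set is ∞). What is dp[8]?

4

 a  0  1  2  3  4  5  6  7  8  9 10 11 12
dp  0  -  1  -  2  1  3  1  4  2  2  3  2
(- denotes ∞ / unreachable)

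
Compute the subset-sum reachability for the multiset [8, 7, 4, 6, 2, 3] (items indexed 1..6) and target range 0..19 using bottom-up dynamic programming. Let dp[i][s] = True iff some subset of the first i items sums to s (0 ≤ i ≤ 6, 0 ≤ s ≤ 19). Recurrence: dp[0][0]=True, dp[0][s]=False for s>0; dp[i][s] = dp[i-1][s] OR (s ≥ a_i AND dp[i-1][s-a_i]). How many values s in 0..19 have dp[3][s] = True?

i\s   0   1   2   3   4   5   6   7   8   9  10  11  12  13  14  15  16  17  18  19
  0   T   F   F   F   F   F   F   F   F   F   F   F   F   F   F   F   F   F   F   F
  1   T   F   F   F   F   F   F   F   T   F   F   F   F   F   F   F   F   F   F   F
  2   T   F   F   F   F   F   F   T   T   F   F   F   F   F   F   T   F   F   F   F
  3   T   F   F   F   T   F   F   T   T   F   F   T   T   F   F   T   F   F   F   T
  4   T   F   F   F   T   F   T   T   T   F   T   T   T   T   T   T   F   T   T   T
  5   T   F   T   F   T   F   T   T   T   T   T   T   T   T   T   T   T   T   T   T
  6   T   F   T   T   T   T   T   T   T   T   T   T   T   T   T   T   T   T   T   T

8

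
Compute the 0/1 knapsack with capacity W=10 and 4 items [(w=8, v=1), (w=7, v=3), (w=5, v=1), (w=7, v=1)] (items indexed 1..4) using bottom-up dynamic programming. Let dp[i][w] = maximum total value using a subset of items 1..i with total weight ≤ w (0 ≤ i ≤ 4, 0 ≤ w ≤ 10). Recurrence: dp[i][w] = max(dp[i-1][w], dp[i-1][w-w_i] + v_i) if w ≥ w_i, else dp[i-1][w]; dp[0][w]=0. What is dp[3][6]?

i\w   0   1   2   3   4   5   6   7   8   9  10
  0   0   0   0   0   0   0   0   0   0   0   0
  1   0   0   0   0   0   0   0   0   1   1   1
  2   0   0   0   0   0   0   0   3   3   3   3
  3   0   0   0   0   0   1   1   3   3   3   3
  4   0   0   0   0   0   1   1   3   3   3   3

1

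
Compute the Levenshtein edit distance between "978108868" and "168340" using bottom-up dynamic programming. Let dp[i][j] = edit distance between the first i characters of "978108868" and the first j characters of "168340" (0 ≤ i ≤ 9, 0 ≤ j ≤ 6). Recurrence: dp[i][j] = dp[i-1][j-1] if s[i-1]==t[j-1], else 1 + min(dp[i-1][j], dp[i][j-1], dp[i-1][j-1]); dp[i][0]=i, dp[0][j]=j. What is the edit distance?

7

   ''  1  6  8  3  4  0
''  0  1  2  3  4  5  6
 9  1  1  2  3  4  5  6
 7  2  2  2  3  4  5  6
 8  3  3  3  2  3  4  5
 1  4  3  4  3  3  4  5
 0  5  4  4  4  4  4  4
 8  6  5  5  4  5  5  5
 8  7  6  6  5  5  6  6
 6  8  7  6  6  6  6  7
 8  9  8  7  6  7  7  7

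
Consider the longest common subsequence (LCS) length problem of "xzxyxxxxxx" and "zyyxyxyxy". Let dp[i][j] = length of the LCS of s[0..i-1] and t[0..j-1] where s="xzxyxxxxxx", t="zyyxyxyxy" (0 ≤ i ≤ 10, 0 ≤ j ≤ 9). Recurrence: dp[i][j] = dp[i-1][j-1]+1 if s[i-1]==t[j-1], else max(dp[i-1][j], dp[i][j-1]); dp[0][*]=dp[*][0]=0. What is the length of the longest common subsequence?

   ''  z  y  y  x  y  x  y  x  y
''  0  0  0  0  0  0  0  0  0  0
 x  0  0  0  0  1  1  1  1  1  1
 z  0  1  1  1  1  1  1  1  1  1
 x  0  1  1  1  2  2  2  2  2  2
 y  0  1  2  2  2  3  3  3  3  3
 x  0  1  2  2  3  3  4  4  4  4
 x  0  1  2  2  3  3  4  4  5  5
 x  0  1  2  2  3  3  4  4  5  5
 x  0  1  2  2  3  3  4  4  5  5
 x  0  1  2  2  3  3  4  4  5  5
 x  0  1  2  2  3  3  4  4  5  5

5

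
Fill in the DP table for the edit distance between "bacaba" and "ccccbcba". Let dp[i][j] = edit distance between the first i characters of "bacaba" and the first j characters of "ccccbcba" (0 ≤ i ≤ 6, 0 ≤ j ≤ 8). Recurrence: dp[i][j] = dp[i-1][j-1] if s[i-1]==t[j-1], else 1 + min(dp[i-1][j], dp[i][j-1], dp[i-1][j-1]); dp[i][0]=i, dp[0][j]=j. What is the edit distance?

   ''  c  c  c  c  b  c  b  a
''  0  1  2  3  4  5  6  7  8
 b  1  1  2  3  4  4  5  6  7
 a  2  2  2  3  4  5  5  6  6
 c  3  2  2  2  3  4  5  6  7
 a  4  3  3  3  3  4  5  6  6
 b  5  4  4  4  4  3  4  5  6
 a  6  5  5  5  5  4  4  5  5

5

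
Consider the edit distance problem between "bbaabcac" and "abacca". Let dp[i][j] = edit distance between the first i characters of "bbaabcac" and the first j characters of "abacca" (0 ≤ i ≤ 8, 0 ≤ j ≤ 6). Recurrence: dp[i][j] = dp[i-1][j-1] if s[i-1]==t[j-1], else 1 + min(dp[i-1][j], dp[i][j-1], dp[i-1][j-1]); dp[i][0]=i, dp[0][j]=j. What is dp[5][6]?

   ''  a  b  a  c  c  a
''  0  1  2  3  4  5  6
 b  1  1  1  2  3  4  5
 b  2  2  1  2  3  4  5
 a  3  2  2  1  2  3  4
 a  4  3  3  2  2  3  3
 b  5  4  3  3  3  3  4
 c  6  5  4  4  3  3  4
 a  7  6  5  4  4  4  3
 c  8  7  6  5  4  4  4

4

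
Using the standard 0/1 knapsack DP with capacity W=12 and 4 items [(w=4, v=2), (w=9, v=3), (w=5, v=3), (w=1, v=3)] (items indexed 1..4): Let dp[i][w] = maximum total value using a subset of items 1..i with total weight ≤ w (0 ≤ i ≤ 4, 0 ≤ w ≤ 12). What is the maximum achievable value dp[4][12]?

8

i\w   0   1   2   3   4   5   6   7   8   9  10  11  12
  0   0   0   0   0   0   0   0   0   0   0   0   0   0
  1   0   0   0   0   2   2   2   2   2   2   2   2   2
  2   0   0   0   0   2   2   2   2   2   3   3   3   3
  3   0   0   0   0   2   3   3   3   3   5   5   5   5
  4   0   3   3   3   3   5   6   6   6   6   8   8   8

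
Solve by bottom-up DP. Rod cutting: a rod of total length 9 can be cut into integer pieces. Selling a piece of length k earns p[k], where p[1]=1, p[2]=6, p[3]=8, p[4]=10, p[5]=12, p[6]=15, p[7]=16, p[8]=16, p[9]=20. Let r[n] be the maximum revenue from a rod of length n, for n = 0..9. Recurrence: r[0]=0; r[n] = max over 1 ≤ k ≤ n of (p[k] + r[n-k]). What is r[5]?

   n    0    1    2    3    4    5    6    7    8    9
r[n]    0    1    6    8   12   14   18   20   24   26

14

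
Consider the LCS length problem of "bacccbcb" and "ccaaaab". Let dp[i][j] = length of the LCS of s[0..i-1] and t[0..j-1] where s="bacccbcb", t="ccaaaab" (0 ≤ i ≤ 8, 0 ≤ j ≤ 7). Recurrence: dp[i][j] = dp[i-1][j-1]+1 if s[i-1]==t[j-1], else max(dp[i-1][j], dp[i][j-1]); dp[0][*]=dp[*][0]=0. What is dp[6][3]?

2

   ''  c  c  a  a  a  a  b
''  0  0  0  0  0  0  0  0
 b  0  0  0  0  0  0  0  1
 a  0  0  0  1  1  1  1  1
 c  0  1  1  1  1  1  1  1
 c  0  1  2  2  2  2  2  2
 c  0  1  2  2  2  2  2  2
 b  0  1  2  2  2  2  2  3
 c  0  1  2  2  2  2  2  3
 b  0  1  2  2  2  2  2  3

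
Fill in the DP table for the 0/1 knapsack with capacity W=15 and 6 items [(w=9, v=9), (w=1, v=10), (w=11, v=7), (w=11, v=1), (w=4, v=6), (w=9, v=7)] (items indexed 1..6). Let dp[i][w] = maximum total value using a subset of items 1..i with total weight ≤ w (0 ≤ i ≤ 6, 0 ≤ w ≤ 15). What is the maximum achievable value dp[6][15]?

i\w   0   1   2   3   4   5   6   7   8   9  10  11  12  13  14  15
  0   0   0   0   0   0   0   0   0   0   0   0   0   0   0   0   0
  1   0   0   0   0   0   0   0   0   0   9   9   9   9   9   9   9
  2   0  10  10  10  10  10  10  10  10  10  19  19  19  19  19  19
  3   0  10  10  10  10  10  10  10  10  10  19  19  19  19  19  19
  4   0  10  10  10  10  10  10  10  10  10  19  19  19  19  19  19
  5   0  10  10  10  10  16  16  16  16  16  19  19  19  19  25  25
  6   0  10  10  10  10  16  16  16  16  16  19  19  19  19  25  25

25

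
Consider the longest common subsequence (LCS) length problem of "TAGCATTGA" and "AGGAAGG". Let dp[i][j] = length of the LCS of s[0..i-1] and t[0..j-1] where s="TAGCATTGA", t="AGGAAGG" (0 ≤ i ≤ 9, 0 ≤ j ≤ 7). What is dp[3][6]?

   ''  A  G  G  A  A  G  G
''  0  0  0  0  0  0  0  0
 T  0  0  0  0  0  0  0  0
 A  0  1  1  1  1  1  1  1
 G  0  1  2  2  2  2  2  2
 C  0  1  2  2  2  2  2  2
 A  0  1  2  2  3  3  3  3
 T  0  1  2  2  3  3  3  3
 T  0  1  2  2  3  3  3  3
 G  0  1  2  3  3  3  4  4
 A  0  1  2  3  4  4  4  4

2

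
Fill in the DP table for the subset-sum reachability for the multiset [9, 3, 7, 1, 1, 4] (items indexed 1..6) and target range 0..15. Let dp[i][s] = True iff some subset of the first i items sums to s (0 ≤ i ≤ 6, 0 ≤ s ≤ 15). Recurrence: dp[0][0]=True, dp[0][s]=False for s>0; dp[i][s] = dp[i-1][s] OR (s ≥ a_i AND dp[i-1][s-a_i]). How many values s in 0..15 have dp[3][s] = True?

6

i\s   0   1   2   3   4   5   6   7   8   9  10  11  12  13  14  15
  0   T   F   F   F   F   F   F   F   F   F   F   F   F   F   F   F
  1   T   F   F   F   F   F   F   F   F   T   F   F   F   F   F   F
  2   T   F   F   T   F   F   F   F   F   T   F   F   T   F   F   F
  3   T   F   F   T   F   F   F   T   F   T   T   F   T   F   F   F
  4   T   T   F   T   T   F   F   T   T   T   T   T   T   T   F   F
  5   T   T   T   T   T   T   F   T   T   T   T   T   T   T   T   F
  6   T   T   T   T   T   T   T   T   T   T   T   T   T   T   T   T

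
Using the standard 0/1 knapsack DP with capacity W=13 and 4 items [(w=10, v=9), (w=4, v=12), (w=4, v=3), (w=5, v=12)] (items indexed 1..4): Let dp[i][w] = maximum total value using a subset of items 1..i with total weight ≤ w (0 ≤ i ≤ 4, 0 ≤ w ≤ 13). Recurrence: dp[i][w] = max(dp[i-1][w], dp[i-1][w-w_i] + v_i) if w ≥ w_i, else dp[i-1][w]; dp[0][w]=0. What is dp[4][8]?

15

i\w   0   1   2   3   4   5   6   7   8   9  10  11  12  13
  0   0   0   0   0   0   0   0   0   0   0   0   0   0   0
  1   0   0   0   0   0   0   0   0   0   0   9   9   9   9
  2   0   0   0   0  12  12  12  12  12  12  12  12  12  12
  3   0   0   0   0  12  12  12  12  15  15  15  15  15  15
  4   0   0   0   0  12  12  12  12  15  24  24  24  24  27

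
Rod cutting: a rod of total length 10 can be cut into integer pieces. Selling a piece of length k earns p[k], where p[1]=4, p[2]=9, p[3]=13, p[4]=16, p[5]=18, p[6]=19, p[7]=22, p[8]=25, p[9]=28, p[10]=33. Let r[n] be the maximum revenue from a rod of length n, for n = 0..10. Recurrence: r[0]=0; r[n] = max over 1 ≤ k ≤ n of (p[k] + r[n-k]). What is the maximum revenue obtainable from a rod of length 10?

   n    0    1    2    3    4    5    6    7    8    9   10
r[n]    0    4    9   13   18   22   27   31   36   40   45

45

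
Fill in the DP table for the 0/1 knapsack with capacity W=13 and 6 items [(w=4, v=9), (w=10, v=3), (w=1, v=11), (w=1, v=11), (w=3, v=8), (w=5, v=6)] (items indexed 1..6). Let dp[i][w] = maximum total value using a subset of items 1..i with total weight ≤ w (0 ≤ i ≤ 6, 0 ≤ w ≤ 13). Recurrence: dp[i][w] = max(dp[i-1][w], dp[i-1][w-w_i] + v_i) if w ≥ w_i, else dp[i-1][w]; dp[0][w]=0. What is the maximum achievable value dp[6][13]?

i\w   0   1   2   3   4   5   6   7   8   9  10  11  12  13
  0   0   0   0   0   0   0   0   0   0   0   0   0   0   0
  1   0   0   0   0   9   9   9   9   9   9   9   9   9   9
  2   0   0   0   0   9   9   9   9   9   9   9   9   9   9
  3   0  11  11  11  11  20  20  20  20  20  20  20  20  20
  4   0  11  22  22  22  22  31  31  31  31  31  31  31  31
  5   0  11  22  22  22  30  31  31  31  39  39  39  39  39
  6   0  11  22  22  22  30  31  31  31  39  39  39  39  39

39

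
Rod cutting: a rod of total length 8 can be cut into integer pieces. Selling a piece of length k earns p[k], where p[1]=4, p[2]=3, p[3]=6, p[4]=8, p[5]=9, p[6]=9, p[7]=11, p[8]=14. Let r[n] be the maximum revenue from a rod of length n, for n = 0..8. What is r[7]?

   n    0    1    2    3    4    5    6    7    8
r[n]    0    4    8   12   16   20   24   28   32

28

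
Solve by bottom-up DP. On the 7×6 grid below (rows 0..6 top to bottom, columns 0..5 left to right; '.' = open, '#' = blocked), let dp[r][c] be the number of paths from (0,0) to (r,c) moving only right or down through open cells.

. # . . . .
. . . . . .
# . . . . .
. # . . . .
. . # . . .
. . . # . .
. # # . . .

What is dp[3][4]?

9

r\c   0   1   2   3   4   5
  0   1   0   0   0   0   0
  1   1   1   1   1   1   1
  2   0   1   2   3   4   5
  3   0   0   2   5   9  14
  4   0   0   0   5  14  28
  5   0   0   0   0  14  42
  6   0   0   0   0  14  56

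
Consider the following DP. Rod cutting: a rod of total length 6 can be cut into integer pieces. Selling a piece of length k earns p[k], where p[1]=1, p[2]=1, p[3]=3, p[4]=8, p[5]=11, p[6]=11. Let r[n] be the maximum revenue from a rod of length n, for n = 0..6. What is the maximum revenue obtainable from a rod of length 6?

   n    0    1    2    3    4    5    6
r[n]    0    1    2    3    8   11   12

12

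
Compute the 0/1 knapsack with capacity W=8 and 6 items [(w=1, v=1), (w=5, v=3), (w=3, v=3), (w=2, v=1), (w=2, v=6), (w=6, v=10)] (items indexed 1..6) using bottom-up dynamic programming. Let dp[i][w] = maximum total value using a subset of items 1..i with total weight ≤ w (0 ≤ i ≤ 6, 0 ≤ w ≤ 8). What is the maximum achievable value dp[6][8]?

16

i\w   0   1   2   3   4   5   6   7   8
  0   0   0   0   0   0   0   0   0   0
  1   0   1   1   1   1   1   1   1   1
  2   0   1   1   1   1   3   4   4   4
  3   0   1   1   3   4   4   4   4   6
  4   0   1   1   3   4   4   5   5   6
  5   0   1   6   7   7   9  10  10  11
  6   0   1   6   7   7   9  10  11  16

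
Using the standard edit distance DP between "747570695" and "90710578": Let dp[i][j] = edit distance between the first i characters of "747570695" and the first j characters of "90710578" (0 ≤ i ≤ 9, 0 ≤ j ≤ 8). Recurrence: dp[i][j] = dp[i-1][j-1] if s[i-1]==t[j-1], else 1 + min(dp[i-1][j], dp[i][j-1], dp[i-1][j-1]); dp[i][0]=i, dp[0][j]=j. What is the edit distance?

7

   ''  9  0  7  1  0  5  7  8
''  0  1  2  3  4  5  6  7  8
 7  1  1  2  2  3  4  5  6  7
 4  2  2  2  3  3  4  5  6  7
 7  3  3  3  2  3  4  5  5  6
 5  4  4  4  3  3  4  4  5  6
 7  5  5  5  4  4  4  5  4  5
 0  6  6  5  5  5  4  5  5  5
 6  7  7  6  6  6  5  5  6  6
 9  8  7  7  7  7  6  6  6  7
 5  9  8  8  8  8  7  6  7  7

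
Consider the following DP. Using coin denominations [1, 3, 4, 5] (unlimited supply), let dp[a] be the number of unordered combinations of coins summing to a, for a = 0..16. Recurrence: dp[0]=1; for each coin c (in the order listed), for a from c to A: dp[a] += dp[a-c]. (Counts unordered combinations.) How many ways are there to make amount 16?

after  coin     0     1     2     3     4     5     6     7     8     9    10    11    12    13    14    15    16
          1     1     1     1     1     1     1     1     1     1     1     1     1     1     1     1     1     1
          3     1     1     1     2     2     2     3     3     3     4     4     4     5     5     5     6     6
          4     1     1     1     2     3     3     4     5     6     7     8     9    11    12    13    15    17
          5     1     1     1     2     3     4     5     6     8    10    12    14    17    20    23    27    31

31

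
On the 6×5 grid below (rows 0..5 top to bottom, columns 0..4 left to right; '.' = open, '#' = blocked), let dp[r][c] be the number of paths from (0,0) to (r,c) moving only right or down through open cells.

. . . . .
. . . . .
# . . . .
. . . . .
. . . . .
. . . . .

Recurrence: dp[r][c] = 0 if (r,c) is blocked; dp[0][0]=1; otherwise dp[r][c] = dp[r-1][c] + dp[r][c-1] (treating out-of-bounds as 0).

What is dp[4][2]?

r\c   0   1   2   3   4
  0   1   1   1   1   1
  1   1   2   3   4   5
  2   0   2   5   9  14
  3   0   2   7  16  30
  4   0   2   9  25  55
  5   0   2  11  36  91

9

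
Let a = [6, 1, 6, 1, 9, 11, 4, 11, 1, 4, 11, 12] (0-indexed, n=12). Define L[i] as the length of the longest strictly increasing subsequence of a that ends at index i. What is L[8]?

   i    0    1    2    3    4    5    6    7    8    9   10   11
a[i]    6    1    6    1    9   11    4   11    1    4   11   12
L[i]    1    1    2    1    3    4    2    4    1    2    4    5

1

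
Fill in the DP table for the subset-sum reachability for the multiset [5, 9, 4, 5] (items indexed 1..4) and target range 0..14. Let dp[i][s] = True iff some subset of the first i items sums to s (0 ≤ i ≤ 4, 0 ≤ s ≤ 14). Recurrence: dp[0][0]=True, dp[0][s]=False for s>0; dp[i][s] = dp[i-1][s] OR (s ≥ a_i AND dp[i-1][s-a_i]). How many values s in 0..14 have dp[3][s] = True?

6

i\s   0   1   2   3   4   5   6   7   8   9  10  11  12  13  14
  0   T   F   F   F   F   F   F   F   F   F   F   F   F   F   F
  1   T   F   F   F   F   T   F   F   F   F   F   F   F   F   F
  2   T   F   F   F   F   T   F   F   F   T   F   F   F   F   T
  3   T   F   F   F   T   T   F   F   F   T   F   F   F   T   T
  4   T   F   F   F   T   T   F   F   F   T   T   F   F   T   T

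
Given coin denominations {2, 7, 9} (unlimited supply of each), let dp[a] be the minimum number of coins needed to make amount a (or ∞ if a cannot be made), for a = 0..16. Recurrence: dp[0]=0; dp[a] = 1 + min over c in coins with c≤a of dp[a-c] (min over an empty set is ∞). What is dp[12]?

 a  0  1  2  3  4  5  6  7  8  9 10 11 12 13 14 15 16
dp  0  -  1  -  2  -  3  1  4  1  5  2  6  3  2  4  2
(- denotes ∞ / unreachable)

6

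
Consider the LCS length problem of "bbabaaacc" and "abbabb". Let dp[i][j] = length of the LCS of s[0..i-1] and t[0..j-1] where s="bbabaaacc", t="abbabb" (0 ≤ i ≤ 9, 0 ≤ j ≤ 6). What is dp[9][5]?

   ''  a  b  b  a  b  b
''  0  0  0  0  0  0  0
 b  0  0  1  1  1  1  1
 b  0  0  1  2  2  2  2
 a  0  1  1  2  3  3  3
 b  0  1  2  2  3  4  4
 a  0  1  2  2  3  4  4
 a  0  1  2  2  3  4  4
 a  0  1  2  2  3  4  4
 c  0  1  2  2  3  4  4
 c  0  1  2  2  3  4  4

4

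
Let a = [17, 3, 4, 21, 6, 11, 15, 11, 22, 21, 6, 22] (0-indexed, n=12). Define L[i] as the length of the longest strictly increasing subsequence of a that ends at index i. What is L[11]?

   i    0    1    2    3    4    5    6    7    8    9   10   11
a[i]   17    3    4   21    6   11   15   11   22   21    6   22
L[i]    1    1    2    3    3    4    5    4    6    6    3    7

7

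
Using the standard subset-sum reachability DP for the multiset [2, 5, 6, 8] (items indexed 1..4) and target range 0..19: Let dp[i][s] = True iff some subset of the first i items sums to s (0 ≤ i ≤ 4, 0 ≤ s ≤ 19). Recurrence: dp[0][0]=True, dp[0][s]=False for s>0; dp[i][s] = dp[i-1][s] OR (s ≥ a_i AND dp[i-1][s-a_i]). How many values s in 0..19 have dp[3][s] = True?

8

i\s   0   1   2   3   4   5   6   7   8   9  10  11  12  13  14  15  16  17  18  19
  0   T   F   F   F   F   F   F   F   F   F   F   F   F   F   F   F   F   F   F   F
  1   T   F   T   F   F   F   F   F   F   F   F   F   F   F   F   F   F   F   F   F
  2   T   F   T   F   F   T   F   T   F   F   F   F   F   F   F   F   F   F   F   F
  3   T   F   T   F   F   T   T   T   T   F   F   T   F   T   F   F   F   F   F   F
  4   T   F   T   F   F   T   T   T   T   F   T   T   F   T   T   T   T   F   F   T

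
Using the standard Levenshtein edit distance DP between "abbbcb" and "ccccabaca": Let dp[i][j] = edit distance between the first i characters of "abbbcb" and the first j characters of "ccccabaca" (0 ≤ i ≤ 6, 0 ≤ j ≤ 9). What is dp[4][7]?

   ''  c  c  c  c  a  b  a  c  a
''  0  1  2  3  4  5  6  7  8  9
 a  1  1  2  3  4  4  5  6  7  8
 b  2  2  2  3  4  5  4  5  6  7
 b  3  3  3  3  4  5  5  5  6  7
 b  4  4  4  4  4  5  5  6  6  7
 c  5  4  4  4  4  5  6  6  6  7
 b  6  5  5  5  5  5  5  6  7  7

6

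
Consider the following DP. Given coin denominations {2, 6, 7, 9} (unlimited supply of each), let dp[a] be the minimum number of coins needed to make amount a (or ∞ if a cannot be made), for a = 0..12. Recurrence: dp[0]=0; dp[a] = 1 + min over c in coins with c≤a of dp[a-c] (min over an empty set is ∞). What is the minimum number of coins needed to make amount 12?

2

 a  0  1  2  3  4  5  6  7  8  9 10 11 12
dp  0  -  1  -  2  -  1  1  2  1  3  2  2
(- denotes ∞ / unreachable)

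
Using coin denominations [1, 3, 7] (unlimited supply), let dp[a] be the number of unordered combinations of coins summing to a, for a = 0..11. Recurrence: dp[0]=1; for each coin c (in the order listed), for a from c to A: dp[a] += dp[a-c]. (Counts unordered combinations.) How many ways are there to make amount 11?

after  coin     0     1     2     3     4     5     6     7     8     9    10    11
          1     1     1     1     1     1     1     1     1     1     1     1     1
          3     1     1     1     2     2     2     3     3     3     4     4     4
          7     1     1     1     2     2     2     3     4     4     5     6     6

6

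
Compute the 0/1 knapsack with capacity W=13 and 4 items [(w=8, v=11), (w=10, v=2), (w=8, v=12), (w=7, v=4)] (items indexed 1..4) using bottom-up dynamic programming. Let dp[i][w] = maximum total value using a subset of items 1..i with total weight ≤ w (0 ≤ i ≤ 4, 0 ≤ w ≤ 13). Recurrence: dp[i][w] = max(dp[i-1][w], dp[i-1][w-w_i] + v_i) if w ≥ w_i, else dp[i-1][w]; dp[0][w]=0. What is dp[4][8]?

i\w   0   1   2   3   4   5   6   7   8   9  10  11  12  13
  0   0   0   0   0   0   0   0   0   0   0   0   0   0   0
  1   0   0   0   0   0   0   0   0  11  11  11  11  11  11
  2   0   0   0   0   0   0   0   0  11  11  11  11  11  11
  3   0   0   0   0   0   0   0   0  12  12  12  12  12  12
  4   0   0   0   0   0   0   0   4  12  12  12  12  12  12

12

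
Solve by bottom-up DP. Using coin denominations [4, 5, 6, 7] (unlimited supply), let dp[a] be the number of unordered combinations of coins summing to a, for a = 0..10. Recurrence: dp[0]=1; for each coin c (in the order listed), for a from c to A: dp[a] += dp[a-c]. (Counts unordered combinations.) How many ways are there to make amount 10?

after  coin     0     1     2     3     4     5     6     7     8     9    10
          4     1     0     0     0     1     0     0     0     1     0     0
          5     1     0     0     0     1     1     0     0     1     1     1
          6     1     0     0     0     1     1     1     0     1     1     2
          7     1     0     0     0     1     1     1     1     1     1     2

2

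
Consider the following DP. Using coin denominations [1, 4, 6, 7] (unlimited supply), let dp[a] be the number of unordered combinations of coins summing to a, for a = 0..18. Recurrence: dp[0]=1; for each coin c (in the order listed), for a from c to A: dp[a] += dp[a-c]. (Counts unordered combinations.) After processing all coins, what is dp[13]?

after  coin     0     1     2     3     4     5     6     7     8     9    10    11    12    13    14    15    16    17    18
          1     1     1     1     1     1     1     1     1     1     1     1     1     1     1     1     1     1     1     1
          4     1     1     1     1     2     2     2     2     3     3     3     3     4     4     4     4     5     5     5
          6     1     1     1     1     2     2     3     3     4     4     5     5     7     7     8     8    10    10    12
          7     1     1     1     1     2     2     3     4     5     5     6     7     9    10    12    13    15    16    19

10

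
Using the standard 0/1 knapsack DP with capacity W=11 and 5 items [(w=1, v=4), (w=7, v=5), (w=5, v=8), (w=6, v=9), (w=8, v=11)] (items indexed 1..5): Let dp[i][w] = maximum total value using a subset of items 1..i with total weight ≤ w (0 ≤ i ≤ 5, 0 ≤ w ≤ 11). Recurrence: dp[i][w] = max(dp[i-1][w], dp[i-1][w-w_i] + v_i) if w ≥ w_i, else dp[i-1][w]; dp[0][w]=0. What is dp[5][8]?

i\w   0   1   2   3   4   5   6   7   8   9  10  11
  0   0   0   0   0   0   0   0   0   0   0   0   0
  1   0   4   4   4   4   4   4   4   4   4   4   4
  2   0   4   4   4   4   4   4   5   9   9   9   9
  3   0   4   4   4   4   8  12  12  12  12  12  12
  4   0   4   4   4   4   8  12  13  13  13  13  17
  5   0   4   4   4   4   8  12  13  13  15  15  17

13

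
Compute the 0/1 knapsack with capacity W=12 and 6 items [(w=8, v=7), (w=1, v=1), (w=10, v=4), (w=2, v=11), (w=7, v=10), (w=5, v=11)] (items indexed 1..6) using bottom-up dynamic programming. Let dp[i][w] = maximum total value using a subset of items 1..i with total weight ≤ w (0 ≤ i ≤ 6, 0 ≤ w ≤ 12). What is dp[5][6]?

12

i\w   0   1   2   3   4   5   6   7   8   9  10  11  12
  0   0   0   0   0   0   0   0   0   0   0   0   0   0
  1   0   0   0   0   0   0   0   0   7   7   7   7   7
  2   0   1   1   1   1   1   1   1   7   8   8   8   8
  3   0   1   1   1   1   1   1   1   7   8   8   8   8
  4   0   1  11  12  12  12  12  12  12  12  18  19  19
  5   0   1  11  12  12  12  12  12  12  21  22  22  22
  6   0   1  11  12  12  12  12  22  23  23  23  23  23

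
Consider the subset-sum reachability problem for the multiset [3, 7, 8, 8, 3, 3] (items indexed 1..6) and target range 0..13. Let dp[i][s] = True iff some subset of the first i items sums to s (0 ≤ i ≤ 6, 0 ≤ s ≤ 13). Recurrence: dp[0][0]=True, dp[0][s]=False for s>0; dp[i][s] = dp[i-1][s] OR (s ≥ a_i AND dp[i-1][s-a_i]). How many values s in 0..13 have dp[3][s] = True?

6

i\s   0   1   2   3   4   5   6   7   8   9  10  11  12  13
  0   T   F   F   F   F   F   F   F   F   F   F   F   F   F
  1   T   F   F   T   F   F   F   F   F   F   F   F   F   F
  2   T   F   F   T   F   F   F   T   F   F   T   F   F   F
  3   T   F   F   T   F   F   F   T   T   F   T   T   F   F
  4   T   F   F   T   F   F   F   T   T   F   T   T   F   F
  5   T   F   F   T   F   F   T   T   T   F   T   T   F   T
  6   T   F   F   T   F   F   T   T   T   T   T   T   F   T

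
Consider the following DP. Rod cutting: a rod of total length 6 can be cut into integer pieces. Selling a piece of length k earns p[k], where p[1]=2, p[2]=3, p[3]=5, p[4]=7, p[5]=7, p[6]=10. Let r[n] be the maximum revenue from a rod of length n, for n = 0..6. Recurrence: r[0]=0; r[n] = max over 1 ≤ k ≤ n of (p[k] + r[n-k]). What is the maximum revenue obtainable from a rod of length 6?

12

   n    0    1    2    3    4    5    6
r[n]    0    2    4    6    8   10   12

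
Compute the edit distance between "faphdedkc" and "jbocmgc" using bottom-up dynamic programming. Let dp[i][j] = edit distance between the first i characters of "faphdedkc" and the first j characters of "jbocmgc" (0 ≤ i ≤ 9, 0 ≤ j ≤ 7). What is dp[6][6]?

6

   ''  j  b  o  c  m  g  c
''  0  1  2  3  4  5  6  7
 f  1  1  2  3  4  5  6  7
 a  2  2  2  3  4  5  6  7
 p  3  3  3  3  4  5  6  7
 h  4  4  4  4  4  5  6  7
 d  5  5  5  5  5  5  6  7
 e  6  6  6  6  6  6  6  7
 d  7  7  7  7  7  7  7  7
 k  8  8  8  8  8  8  8  8
 c  9  9  9  9  8  9  9  8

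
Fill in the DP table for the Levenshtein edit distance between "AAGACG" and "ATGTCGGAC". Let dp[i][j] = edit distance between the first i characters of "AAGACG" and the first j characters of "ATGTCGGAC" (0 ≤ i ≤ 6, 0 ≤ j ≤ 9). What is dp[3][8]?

   ''  A  T  G  T  C  G  G  A  C
''  0  1  2  3  4  5  6  7  8  9
 A  1  0  1  2  3  4  5  6  7  8
 A  2  1  1  2  3  4  5  6  6  7
 G  3  2  2  1  2  3  4  5  6  7
 A  4  3  3  2  2  3  4  5  5  6
 C  5  4  4  3  3  2  3  4  5  5
 G  6  5  5  4  4  3  2  3  4  5

6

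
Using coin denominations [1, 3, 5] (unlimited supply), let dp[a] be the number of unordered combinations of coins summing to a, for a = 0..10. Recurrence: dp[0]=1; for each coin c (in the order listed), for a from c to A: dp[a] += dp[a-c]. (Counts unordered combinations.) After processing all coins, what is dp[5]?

after  coin     0     1     2     3     4     5     6     7     8     9    10
          1     1     1     1     1     1     1     1     1     1     1     1
          3     1     1     1     2     2     2     3     3     3     4     4
          5     1     1     1     2     2     3     4     4     5     6     7

3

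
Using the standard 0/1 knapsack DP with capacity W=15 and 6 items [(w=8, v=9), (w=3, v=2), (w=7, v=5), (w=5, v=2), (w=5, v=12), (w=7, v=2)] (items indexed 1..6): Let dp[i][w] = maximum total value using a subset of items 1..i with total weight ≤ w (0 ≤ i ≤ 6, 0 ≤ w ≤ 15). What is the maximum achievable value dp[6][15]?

21

i\w   0   1   2   3   4   5   6   7   8   9  10  11  12  13  14  15
  0   0   0   0   0   0   0   0   0   0   0   0   0   0   0   0   0
  1   0   0   0   0   0   0   0   0   9   9   9   9   9   9   9   9
  2   0   0   0   2   2   2   2   2   9   9   9  11  11  11  11  11
  3   0   0   0   2   2   2   2   5   9   9   9  11  11  11  11  14
  4   0   0   0   2   2   2   2   5   9   9   9  11  11  11  11  14
  5   0   0   0   2   2  12  12  12  14  14  14  14  17  21  21  21
  6   0   0   0   2   2  12  12  12  14  14  14  14  17  21  21  21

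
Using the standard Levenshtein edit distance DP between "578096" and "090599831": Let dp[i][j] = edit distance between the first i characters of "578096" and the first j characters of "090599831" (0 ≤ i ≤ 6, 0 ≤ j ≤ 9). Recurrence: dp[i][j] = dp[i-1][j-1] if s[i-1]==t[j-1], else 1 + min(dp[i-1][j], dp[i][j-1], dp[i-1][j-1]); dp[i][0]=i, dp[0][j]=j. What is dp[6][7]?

6

   ''  0  9  0  5  9  9  8  3  1
''  0  1  2  3  4  5  6  7  8  9
 5  1  1  2  3  3  4  5  6  7  8
 7  2  2  2  3  4  4  5  6  7  8
 8  3  3  3  3  4  5  5  5  6  7
 0  4  3  4  3  4  5  6  6  6  7
 9  5  4  3  4  4  4  5  6  7  7
 6  6  5  4  4  5  5  5  6  7  8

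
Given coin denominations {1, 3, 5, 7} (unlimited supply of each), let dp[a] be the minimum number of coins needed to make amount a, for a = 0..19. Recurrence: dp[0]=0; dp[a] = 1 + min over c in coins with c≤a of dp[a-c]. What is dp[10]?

2

 a  0  1  2  3  4  5  6  7  8  9 10 11 12 13 14 15 16 17 18 19
dp  0  1  2  1  2  1  2  1  2  3  2  3  2  3  2  3  4  3  4  3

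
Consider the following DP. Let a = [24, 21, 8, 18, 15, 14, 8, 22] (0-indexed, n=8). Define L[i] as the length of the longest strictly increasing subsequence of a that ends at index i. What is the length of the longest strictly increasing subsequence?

3

   i    0    1    2    3    4    5    6    7
a[i]   24   21    8   18   15   14    8   22
L[i]    1    1    1    2    2    2    1    3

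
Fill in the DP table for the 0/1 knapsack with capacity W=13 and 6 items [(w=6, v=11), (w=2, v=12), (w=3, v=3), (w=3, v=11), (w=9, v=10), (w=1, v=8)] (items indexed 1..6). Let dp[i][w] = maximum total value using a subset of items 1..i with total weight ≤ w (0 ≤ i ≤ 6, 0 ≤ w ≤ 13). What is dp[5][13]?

i\w   0   1   2   3   4   5   6   7   8   9  10  11  12  13
  0   0   0   0   0   0   0   0   0   0   0   0   0   0   0
  1   0   0   0   0   0   0  11  11  11  11  11  11  11  11
  2   0   0  12  12  12  12  12  12  23  23  23  23  23  23
  3   0   0  12  12  12  15  15  15  23  23  23  26  26  26
  4   0   0  12  12  12  23  23  23  26  26  26  34  34  34
  5   0   0  12  12  12  23  23  23  26  26  26  34  34  34
  6   0   8  12  20  20  23  31  31  31  34  34  34  42  42

34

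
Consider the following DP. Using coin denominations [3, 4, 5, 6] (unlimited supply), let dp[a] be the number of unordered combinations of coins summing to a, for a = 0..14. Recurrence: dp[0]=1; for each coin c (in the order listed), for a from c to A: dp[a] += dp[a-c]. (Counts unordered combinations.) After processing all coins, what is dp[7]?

after  coin     0     1     2     3     4     5     6     7     8     9    10    11    12    13    14
          3     1     0     0     1     0     0     1     0     0     1     0     0     1     0     0
          4     1     0     0     1     1     0     1     1     1     1     1     1     2     1     1
          5     1     0     0     1     1     1     1     1     2     2     2     2     3     3     3
          6     1     0     0     1     1     1     2     1     2     3     3     3     5     4     5

1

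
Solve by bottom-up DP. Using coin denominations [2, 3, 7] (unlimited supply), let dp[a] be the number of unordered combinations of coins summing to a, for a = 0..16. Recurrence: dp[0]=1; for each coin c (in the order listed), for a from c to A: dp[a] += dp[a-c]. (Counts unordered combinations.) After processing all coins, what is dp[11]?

after  coin     0     1     2     3     4     5     6     7     8     9    10    11    12    13    14    15    16
          2     1     0     1     0     1     0     1     0     1     0     1     0     1     0     1     0     1
          3     1     0     1     1     1     1     2     1     2     2     2     2     3     2     3     3     3
          7     1     0     1     1     1     1     2     2     2     3     3     3     4     4     5     5     6

3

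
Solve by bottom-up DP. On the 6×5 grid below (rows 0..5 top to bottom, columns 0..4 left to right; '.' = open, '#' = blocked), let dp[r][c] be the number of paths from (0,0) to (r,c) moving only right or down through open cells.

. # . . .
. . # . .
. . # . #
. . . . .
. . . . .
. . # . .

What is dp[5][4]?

r\c   0   1   2   3   4
  0   1   0   0   0   0
  1   1   1   0   0   0
  2   1   2   0   0   0
  3   1   3   3   3   3
  4   1   4   7  10  13
  5   1   5   0  10  23

23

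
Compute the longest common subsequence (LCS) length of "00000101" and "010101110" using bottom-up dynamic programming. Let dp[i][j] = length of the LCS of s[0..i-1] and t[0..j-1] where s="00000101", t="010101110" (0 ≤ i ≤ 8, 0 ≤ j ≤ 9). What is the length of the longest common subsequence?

5

   ''  0  1  0  1  0  1  1  1  0
''  0  0  0  0  0  0  0  0  0  0
 0  0  1  1  1  1  1  1  1  1  1
 0  0  1  1  2  2  2  2  2  2  2
 0  0  1  1  2  2  3  3  3  3  3
 0  0  1  1  2  2  3  3  3  3  4
 0  0  1  1  2  2  3  3  3  3  4
 1  0  1  2  2  3  3  4  4  4  4
 0  0  1  2  3  3  4  4  4  4  5
 1  0  1  2  3  4  4  5  5  5  5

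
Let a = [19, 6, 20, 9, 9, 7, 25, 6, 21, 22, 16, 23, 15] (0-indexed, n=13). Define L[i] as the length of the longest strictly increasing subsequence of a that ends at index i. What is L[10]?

   i    0    1    2    3    4    5    6    7    8    9   10   11   12
a[i]   19    6   20    9    9    7   25    6   21   22   16   23   15
L[i]    1    1    2    2    2    2    3    1    3    4    3    5    3

3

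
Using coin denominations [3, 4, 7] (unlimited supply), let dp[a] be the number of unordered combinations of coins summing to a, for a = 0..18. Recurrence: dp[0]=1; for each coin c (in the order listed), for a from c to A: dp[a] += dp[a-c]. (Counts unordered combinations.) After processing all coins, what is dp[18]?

after  coin     0     1     2     3     4     5     6     7     8     9    10    11    12    13    14    15    16    17    18
          3     1     0     0     1     0     0     1     0     0     1     0     0     1     0     0     1     0     0     1
          4     1     0     0     1     1     0     1     1     1     1     1     1     2     1     1     2     2     1     2
          7     1     0     0     1     1     0     1     2     1     1     2     2     2     2     3     3     3     3     4

4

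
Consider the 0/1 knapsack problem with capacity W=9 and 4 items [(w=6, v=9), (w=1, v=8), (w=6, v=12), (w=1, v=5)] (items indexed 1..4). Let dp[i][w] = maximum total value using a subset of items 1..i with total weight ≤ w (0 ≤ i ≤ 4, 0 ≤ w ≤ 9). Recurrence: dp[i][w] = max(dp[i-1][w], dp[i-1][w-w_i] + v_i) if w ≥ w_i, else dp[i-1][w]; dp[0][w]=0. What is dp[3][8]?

20

i\w   0   1   2   3   4   5   6   7   8   9
  0   0   0   0   0   0   0   0   0   0   0
  1   0   0   0   0   0   0   9   9   9   9
  2   0   8   8   8   8   8   9  17  17  17
  3   0   8   8   8   8   8  12  20  20  20
  4   0   8  13  13  13  13  13  20  25  25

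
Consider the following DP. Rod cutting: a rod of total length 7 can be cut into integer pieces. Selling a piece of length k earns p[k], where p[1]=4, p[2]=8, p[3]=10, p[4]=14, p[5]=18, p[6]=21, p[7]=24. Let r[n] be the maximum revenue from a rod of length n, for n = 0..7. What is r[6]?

   n    0    1    2    3    4    5    6    7
r[n]    0    4    8   12   16   20   24   28

24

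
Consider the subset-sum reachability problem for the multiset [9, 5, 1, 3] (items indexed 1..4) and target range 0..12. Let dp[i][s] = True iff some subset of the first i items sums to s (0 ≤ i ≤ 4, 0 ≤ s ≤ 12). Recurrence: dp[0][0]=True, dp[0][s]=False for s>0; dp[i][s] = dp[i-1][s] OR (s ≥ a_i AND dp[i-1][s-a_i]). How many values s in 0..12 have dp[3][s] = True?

i\s   0   1   2   3   4   5   6   7   8   9  10  11  12
  0   T   F   F   F   F   F   F   F   F   F   F   F   F
  1   T   F   F   F   F   F   F   F   F   T   F   F   F
  2   T   F   F   F   F   T   F   F   F   T   F   F   F
  3   T   T   F   F   F   T   T   F   F   T   T   F   F
  4   T   T   F   T   T   T   T   F   T   T   T   F   T

6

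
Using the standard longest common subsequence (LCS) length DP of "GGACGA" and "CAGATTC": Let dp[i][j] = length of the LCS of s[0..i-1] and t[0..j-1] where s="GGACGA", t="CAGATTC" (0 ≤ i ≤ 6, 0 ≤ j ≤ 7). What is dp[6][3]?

2

   ''  C  A  G  A  T  T  C
''  0  0  0  0  0  0  0  0
 G  0  0  0  1  1  1  1  1
 G  0  0  0  1  1  1  1  1
 A  0  0  1  1  2  2  2  2
 C  0  1  1  1  2  2  2  3
 G  0  1  1  2  2  2  2  3
 A  0  1  2  2  3  3  3  3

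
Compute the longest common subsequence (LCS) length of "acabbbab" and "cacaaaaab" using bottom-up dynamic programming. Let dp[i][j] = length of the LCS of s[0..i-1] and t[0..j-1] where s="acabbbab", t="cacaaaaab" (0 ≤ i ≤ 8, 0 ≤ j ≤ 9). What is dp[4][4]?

   ''  c  a  c  a  a  a  a  a  b
''  0  0  0  0  0  0  0  0  0  0
 a  0  0  1  1  1  1  1  1  1  1
 c  0  1  1  2  2  2  2  2  2  2
 a  0  1  2  2  3  3  3  3  3  3
 b  0  1  2  2  3  3  3  3  3  4
 b  0  1  2  2  3  3  3  3  3  4
 b  0  1  2  2  3  3  3  3  3  4
 a  0  1  2  2  3  4  4  4  4  4
 b  0  1  2  2  3  4  4  4  4  5

3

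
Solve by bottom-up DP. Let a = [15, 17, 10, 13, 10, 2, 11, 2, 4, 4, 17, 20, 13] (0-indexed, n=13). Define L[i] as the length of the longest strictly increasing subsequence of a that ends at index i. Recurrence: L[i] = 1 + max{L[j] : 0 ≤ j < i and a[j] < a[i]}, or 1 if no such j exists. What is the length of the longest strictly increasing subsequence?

   i    0    1    2    3    4    5    6    7    8    9   10   11   12
a[i]   15   17   10   13   10    2   11    2    4    4   17   20   13
L[i]    1    2    1    2    1    1    2    1    2    2    3    4    3

4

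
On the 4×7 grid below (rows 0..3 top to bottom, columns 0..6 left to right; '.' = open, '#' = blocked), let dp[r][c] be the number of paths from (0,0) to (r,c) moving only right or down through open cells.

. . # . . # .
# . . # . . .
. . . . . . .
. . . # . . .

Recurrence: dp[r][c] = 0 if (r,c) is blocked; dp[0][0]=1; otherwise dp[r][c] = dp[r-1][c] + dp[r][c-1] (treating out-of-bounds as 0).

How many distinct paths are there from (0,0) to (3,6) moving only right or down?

r\c   0   1   2   3   4   5   6
  0   1   1   0   0   0   0   0
  1   0   1   1   0   0   0   0
  2   0   1   2   2   2   2   2
  3   0   1   3   0   2   4   6

6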